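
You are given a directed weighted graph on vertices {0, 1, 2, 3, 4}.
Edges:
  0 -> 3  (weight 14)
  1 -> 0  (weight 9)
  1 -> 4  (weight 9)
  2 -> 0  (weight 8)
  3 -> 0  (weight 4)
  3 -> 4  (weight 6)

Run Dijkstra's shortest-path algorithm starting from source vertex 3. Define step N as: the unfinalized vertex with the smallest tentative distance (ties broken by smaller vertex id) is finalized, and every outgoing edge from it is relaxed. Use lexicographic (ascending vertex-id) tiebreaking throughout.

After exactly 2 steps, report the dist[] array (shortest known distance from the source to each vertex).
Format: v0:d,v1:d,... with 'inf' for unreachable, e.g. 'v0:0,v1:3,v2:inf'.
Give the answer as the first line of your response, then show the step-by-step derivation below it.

v0:4,v1:inf,v2:inf,v3:0,v4:6

step 1: dist = v0:4,v1:inf,v2:inf,v3:0,v4:6
step 2: dist = v0:4,v1:inf,v2:inf,v3:0,v4:6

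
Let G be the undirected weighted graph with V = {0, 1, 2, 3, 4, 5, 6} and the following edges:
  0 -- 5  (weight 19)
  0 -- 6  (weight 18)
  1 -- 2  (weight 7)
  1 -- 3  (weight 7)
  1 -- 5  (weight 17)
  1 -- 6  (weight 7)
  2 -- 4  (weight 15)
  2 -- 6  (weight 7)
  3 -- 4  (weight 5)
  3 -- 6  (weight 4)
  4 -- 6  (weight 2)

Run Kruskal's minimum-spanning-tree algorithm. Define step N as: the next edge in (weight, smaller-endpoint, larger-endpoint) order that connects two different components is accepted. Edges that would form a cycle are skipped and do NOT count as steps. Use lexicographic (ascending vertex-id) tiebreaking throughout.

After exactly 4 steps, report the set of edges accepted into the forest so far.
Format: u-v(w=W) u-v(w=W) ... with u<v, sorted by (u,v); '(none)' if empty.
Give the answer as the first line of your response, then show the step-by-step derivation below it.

1-2(w=7) 1-3(w=7) 3-6(w=4) 4-6(w=2)

step 1: add edge 4-6 (w=2); MST = {4-6(w=2)}
step 2: add edge 3-6 (w=4); MST = {3-6(w=4) 4-6(w=2)}
step 3: add edge 1-2 (w=7); MST = {1-2(w=7) 3-6(w=4) 4-6(w=2)}
step 4: add edge 1-3 (w=7); MST = {1-2(w=7) 1-3(w=7) 3-6(w=4) 4-6(w=2)}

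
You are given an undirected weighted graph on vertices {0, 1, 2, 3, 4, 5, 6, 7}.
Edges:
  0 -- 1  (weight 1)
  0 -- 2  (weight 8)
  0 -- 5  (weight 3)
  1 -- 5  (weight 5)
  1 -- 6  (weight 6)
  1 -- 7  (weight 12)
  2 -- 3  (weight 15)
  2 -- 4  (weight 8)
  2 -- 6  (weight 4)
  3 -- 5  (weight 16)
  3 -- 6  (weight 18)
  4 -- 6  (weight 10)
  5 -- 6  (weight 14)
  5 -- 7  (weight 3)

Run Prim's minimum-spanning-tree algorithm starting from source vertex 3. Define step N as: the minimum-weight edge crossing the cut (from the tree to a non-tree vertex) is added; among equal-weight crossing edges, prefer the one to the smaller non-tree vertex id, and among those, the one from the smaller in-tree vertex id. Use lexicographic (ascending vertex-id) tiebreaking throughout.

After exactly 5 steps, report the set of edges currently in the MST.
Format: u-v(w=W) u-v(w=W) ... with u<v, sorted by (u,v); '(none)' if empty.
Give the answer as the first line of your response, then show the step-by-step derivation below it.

0-1(w=1) 0-5(w=3) 1-6(w=6) 2-3(w=15) 2-6(w=4)

step 1: add edge 2-3 (w=15); MST = {2-3(w=15)}
step 2: add edge 2-6 (w=4); MST = {2-3(w=15) 2-6(w=4)}
step 3: add edge 1-6 (w=6); MST = {1-6(w=6) 2-3(w=15) 2-6(w=4)}
step 4: add edge 0-1 (w=1); MST = {0-1(w=1) 1-6(w=6) 2-3(w=15) 2-6(w=4)}
step 5: add edge 0-5 (w=3); MST = {0-1(w=1) 0-5(w=3) 1-6(w=6) 2-3(w=15) 2-6(w=4)}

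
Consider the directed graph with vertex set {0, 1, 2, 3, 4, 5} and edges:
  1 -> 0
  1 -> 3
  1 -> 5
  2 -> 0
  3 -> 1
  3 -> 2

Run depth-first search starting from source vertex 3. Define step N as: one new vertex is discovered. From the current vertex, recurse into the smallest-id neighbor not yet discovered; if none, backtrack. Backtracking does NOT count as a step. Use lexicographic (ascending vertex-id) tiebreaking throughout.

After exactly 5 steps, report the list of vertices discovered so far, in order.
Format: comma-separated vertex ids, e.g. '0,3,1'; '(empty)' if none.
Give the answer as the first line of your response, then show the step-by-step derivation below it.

3,1,0,5,2

step 1: discover 3; path=3; order=3
step 2: discover 1; path=3>1; order=3,1
step 3: discover 0; path=3>1>0; order=3,1,0
step 4: discover 5; path=3>1>5; order=3,1,0,5
step 5: discover 2; path=3>2; order=3,1,0,5,2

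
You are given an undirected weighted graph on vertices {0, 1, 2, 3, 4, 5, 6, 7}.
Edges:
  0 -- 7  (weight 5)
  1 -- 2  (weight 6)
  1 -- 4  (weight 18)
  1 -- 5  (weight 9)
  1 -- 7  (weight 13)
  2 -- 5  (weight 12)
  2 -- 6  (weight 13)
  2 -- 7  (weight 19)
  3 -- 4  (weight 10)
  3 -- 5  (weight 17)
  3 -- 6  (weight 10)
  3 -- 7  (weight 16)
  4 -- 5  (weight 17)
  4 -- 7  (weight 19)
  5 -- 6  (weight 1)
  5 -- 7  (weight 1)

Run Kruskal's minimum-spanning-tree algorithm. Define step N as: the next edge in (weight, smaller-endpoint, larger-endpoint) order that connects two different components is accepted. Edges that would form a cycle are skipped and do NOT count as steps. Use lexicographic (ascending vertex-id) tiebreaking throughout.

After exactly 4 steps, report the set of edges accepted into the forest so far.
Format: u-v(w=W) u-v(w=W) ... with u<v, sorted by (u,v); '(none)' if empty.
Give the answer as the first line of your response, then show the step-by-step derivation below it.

0-7(w=5) 1-2(w=6) 5-6(w=1) 5-7(w=1)

step 1: add edge 5-6 (w=1); MST = {5-6(w=1)}
step 2: add edge 5-7 (w=1); MST = {5-6(w=1) 5-7(w=1)}
step 3: add edge 0-7 (w=5); MST = {0-7(w=5) 5-6(w=1) 5-7(w=1)}
step 4: add edge 1-2 (w=6); MST = {0-7(w=5) 1-2(w=6) 5-6(w=1) 5-7(w=1)}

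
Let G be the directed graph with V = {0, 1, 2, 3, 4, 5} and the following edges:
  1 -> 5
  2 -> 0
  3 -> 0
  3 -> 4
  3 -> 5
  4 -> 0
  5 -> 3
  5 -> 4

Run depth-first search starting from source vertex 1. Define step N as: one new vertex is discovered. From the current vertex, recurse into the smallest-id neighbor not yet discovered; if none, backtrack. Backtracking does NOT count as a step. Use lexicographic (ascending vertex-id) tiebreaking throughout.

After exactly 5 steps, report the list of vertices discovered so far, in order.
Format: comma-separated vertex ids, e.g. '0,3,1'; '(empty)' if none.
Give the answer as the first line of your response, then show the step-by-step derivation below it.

1,5,3,0,4

step 1: discover 1; path=1; order=1
step 2: discover 5; path=1>5; order=1,5
step 3: discover 3; path=1>5>3; order=1,5,3
step 4: discover 0; path=1>5>3>0; order=1,5,3,0
step 5: discover 4; path=1>5>3>4; order=1,5,3,0,4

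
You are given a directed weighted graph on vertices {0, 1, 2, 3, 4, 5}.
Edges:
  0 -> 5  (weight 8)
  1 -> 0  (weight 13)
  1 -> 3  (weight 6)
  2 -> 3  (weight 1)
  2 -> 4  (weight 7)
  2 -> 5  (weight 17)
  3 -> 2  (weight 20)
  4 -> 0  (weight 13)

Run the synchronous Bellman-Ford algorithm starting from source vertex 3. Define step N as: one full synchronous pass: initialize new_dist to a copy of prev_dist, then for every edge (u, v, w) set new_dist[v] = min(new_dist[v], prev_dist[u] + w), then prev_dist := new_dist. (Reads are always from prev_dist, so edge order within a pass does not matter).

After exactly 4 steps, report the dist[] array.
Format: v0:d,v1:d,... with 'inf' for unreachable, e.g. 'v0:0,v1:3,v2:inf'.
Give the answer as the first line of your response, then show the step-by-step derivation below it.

v0:40,v1:inf,v2:20,v3:0,v4:27,v5:37

step 1: dist = v0:inf,v1:inf,v2:20,v3:0,v4:inf,v5:inf
step 2: dist = v0:inf,v1:inf,v2:20,v3:0,v4:27,v5:37
step 3: dist = v0:40,v1:inf,v2:20,v3:0,v4:27,v5:37
step 4: dist = v0:40,v1:inf,v2:20,v3:0,v4:27,v5:37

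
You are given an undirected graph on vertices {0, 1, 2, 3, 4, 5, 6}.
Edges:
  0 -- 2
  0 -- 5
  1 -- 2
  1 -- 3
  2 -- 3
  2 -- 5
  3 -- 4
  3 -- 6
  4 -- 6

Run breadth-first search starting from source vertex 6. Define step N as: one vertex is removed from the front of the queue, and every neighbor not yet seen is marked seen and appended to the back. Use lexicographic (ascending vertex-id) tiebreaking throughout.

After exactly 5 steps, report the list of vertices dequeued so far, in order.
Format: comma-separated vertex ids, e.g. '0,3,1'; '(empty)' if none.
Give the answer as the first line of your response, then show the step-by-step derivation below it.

6,3,4,1,2

step 1: dequeue 6; queue=[3,4]; order=6
step 2: dequeue 3; queue=[4,1,2]; order=6,3
step 3: dequeue 4; queue=[1,2]; order=6,3,4
step 4: dequeue 1; queue=[2]; order=6,3,4,1
step 5: dequeue 2; queue=[0,5]; order=6,3,4,1,2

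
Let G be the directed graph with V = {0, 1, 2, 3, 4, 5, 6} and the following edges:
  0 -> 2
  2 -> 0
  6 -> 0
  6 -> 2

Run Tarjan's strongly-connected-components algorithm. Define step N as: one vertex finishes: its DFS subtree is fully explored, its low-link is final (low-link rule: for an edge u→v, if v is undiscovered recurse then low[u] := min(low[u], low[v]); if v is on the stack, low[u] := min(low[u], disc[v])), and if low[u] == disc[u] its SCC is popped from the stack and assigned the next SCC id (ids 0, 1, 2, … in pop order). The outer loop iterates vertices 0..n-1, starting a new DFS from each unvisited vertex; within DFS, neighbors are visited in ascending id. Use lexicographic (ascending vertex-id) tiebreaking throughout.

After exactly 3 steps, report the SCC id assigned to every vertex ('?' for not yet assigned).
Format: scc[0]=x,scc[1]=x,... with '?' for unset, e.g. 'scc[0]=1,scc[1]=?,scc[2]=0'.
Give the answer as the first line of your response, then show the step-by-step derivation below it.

scc[0]=0,scc[1]=1,scc[2]=0,scc[3]=?,scc[4]=?,scc[5]=?,scc[6]=?

step 1: low=(low[0]=0,low[1]=?,low[2]=0,low[3]=?,low[4]=?,low[5]=?,low[6]=?); scc=(scc[0]=?,scc[1]=?,scc[2]=?,scc[3]=?,scc[4]=?,scc[5]=?,scc[6]=?)
step 2: low=(low[0]=0,low[1]=?,low[2]=0,low[3]=?,low[4]=?,low[5]=?,low[6]=?); scc=(scc[0]=0,scc[1]=?,scc[2]=0,scc[3]=?,scc[4]=?,scc[5]=?,scc[6]=?)
step 3: low=(low[0]=0,low[1]=2,low[2]=0,low[3]=?,low[4]=?,low[5]=?,low[6]=?); scc=(scc[0]=0,scc[1]=1,scc[2]=0,scc[3]=?,scc[4]=?,scc[5]=?,scc[6]=?)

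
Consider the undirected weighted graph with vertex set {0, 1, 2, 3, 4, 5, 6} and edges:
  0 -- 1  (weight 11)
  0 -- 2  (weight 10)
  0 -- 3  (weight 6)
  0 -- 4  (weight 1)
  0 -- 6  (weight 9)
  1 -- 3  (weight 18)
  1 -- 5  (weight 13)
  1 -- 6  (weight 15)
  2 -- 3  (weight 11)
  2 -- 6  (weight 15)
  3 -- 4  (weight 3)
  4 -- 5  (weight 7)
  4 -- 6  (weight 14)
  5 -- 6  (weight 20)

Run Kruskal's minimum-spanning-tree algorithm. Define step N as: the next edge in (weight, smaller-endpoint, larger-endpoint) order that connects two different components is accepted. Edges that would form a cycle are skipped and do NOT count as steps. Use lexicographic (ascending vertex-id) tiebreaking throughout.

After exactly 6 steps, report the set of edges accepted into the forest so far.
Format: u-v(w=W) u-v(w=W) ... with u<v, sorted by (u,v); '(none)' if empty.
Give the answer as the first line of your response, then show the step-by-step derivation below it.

0-1(w=11) 0-2(w=10) 0-4(w=1) 0-6(w=9) 3-4(w=3) 4-5(w=7)

step 1: add edge 0-4 (w=1); MST = {0-4(w=1)}
step 2: add edge 3-4 (w=3); MST = {0-4(w=1) 3-4(w=3)}
step 3: add edge 4-5 (w=7); MST = {0-4(w=1) 3-4(w=3) 4-5(w=7)}
step 4: add edge 0-6 (w=9); MST = {0-4(w=1) 0-6(w=9) 3-4(w=3) 4-5(w=7)}
step 5: add edge 0-2 (w=10); MST = {0-2(w=10) 0-4(w=1) 0-6(w=9) 3-4(w=3) 4-5(w=7)}
step 6: add edge 0-1 (w=11); MST = {0-1(w=11) 0-2(w=10) 0-4(w=1) 0-6(w=9) 3-4(w=3) 4-5(w=7)}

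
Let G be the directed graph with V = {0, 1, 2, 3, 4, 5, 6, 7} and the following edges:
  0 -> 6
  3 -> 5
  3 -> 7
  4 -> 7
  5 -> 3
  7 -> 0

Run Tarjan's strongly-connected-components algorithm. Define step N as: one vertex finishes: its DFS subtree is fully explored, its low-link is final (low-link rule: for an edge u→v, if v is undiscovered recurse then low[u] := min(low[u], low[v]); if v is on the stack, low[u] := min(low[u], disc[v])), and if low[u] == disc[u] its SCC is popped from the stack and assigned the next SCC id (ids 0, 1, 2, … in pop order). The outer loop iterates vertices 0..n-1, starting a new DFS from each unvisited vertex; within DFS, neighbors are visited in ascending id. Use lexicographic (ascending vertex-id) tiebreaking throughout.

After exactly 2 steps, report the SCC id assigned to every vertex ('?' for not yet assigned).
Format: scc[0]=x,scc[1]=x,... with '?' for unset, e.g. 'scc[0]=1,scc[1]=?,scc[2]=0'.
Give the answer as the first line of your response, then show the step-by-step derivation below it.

scc[0]=1,scc[1]=?,scc[2]=?,scc[3]=?,scc[4]=?,scc[5]=?,scc[6]=0,scc[7]=?

step 1: low=(low[0]=0,low[1]=?,low[2]=?,low[3]=?,low[4]=?,low[5]=?,low[6]=1,low[7]=?); scc=(scc[0]=?,scc[1]=?,scc[2]=?,scc[3]=?,scc[4]=?,scc[5]=?,scc[6]=0,scc[7]=?)
step 2: low=(low[0]=0,low[1]=?,low[2]=?,low[3]=?,low[4]=?,low[5]=?,low[6]=1,low[7]=?); scc=(scc[0]=1,scc[1]=?,scc[2]=?,scc[3]=?,scc[4]=?,scc[5]=?,scc[6]=0,scc[7]=?)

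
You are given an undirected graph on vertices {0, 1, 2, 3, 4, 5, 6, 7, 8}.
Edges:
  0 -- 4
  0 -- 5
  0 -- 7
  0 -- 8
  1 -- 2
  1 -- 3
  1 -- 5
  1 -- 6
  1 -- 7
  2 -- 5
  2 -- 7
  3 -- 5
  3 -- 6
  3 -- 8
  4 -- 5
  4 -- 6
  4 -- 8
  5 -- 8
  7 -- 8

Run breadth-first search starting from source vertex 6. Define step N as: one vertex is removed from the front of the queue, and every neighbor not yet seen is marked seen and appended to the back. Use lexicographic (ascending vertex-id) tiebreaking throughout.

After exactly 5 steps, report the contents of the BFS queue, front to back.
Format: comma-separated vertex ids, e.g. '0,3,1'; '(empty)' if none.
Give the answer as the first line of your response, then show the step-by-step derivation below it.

5,7,8,0

step 1: dequeue 6; queue=[1,3,4]; order=6
step 2: dequeue 1; queue=[3,4,2,5,7]; order=6,1
step 3: dequeue 3; queue=[4,2,5,7,8]; order=6,1,3
step 4: dequeue 4; queue=[2,5,7,8,0]; order=6,1,3,4
step 5: dequeue 2; queue=[5,7,8,0]; order=6,1,3,4,2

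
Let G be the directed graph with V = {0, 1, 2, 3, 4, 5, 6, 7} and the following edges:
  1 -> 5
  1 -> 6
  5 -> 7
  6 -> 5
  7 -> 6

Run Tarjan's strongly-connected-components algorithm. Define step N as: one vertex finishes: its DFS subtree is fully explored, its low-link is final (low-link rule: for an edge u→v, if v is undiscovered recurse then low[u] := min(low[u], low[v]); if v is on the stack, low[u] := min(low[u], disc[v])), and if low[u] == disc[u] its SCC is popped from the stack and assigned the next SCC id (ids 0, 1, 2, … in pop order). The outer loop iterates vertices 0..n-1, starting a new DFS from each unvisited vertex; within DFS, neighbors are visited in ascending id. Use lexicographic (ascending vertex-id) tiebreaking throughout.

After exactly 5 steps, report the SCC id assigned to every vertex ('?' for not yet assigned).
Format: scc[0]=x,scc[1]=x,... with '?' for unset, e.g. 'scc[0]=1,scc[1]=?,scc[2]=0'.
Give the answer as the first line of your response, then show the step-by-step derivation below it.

scc[0]=0,scc[1]=2,scc[2]=?,scc[3]=?,scc[4]=?,scc[5]=1,scc[6]=1,scc[7]=1

step 1: low=(low[0]=0,low[1]=?,low[2]=?,low[3]=?,low[4]=?,low[5]=?,low[6]=?,low[7]=?); scc=(scc[0]=0,scc[1]=?,scc[2]=?,scc[3]=?,scc[4]=?,scc[5]=?,scc[6]=?,scc[7]=?)
step 2: low=(low[0]=0,low[1]=1,low[2]=?,low[3]=?,low[4]=?,low[5]=2,low[6]=2,low[7]=3); scc=(scc[0]=0,scc[1]=?,scc[2]=?,scc[3]=?,scc[4]=?,scc[5]=?,scc[6]=?,scc[7]=?)
step 3: low=(low[0]=0,low[1]=1,low[2]=?,low[3]=?,low[4]=?,low[5]=2,low[6]=2,low[7]=2); scc=(scc[0]=0,scc[1]=?,scc[2]=?,scc[3]=?,scc[4]=?,scc[5]=?,scc[6]=?,scc[7]=?)
step 4: low=(low[0]=0,low[1]=1,low[2]=?,low[3]=?,low[4]=?,low[5]=2,low[6]=2,low[7]=2); scc=(scc[0]=0,scc[1]=?,scc[2]=?,scc[3]=?,scc[4]=?,scc[5]=1,scc[6]=1,scc[7]=1)
step 5: low=(low[0]=0,low[1]=1,low[2]=?,low[3]=?,low[4]=?,low[5]=2,low[6]=2,low[7]=2); scc=(scc[0]=0,scc[1]=2,scc[2]=?,scc[3]=?,scc[4]=?,scc[5]=1,scc[6]=1,scc[7]=1)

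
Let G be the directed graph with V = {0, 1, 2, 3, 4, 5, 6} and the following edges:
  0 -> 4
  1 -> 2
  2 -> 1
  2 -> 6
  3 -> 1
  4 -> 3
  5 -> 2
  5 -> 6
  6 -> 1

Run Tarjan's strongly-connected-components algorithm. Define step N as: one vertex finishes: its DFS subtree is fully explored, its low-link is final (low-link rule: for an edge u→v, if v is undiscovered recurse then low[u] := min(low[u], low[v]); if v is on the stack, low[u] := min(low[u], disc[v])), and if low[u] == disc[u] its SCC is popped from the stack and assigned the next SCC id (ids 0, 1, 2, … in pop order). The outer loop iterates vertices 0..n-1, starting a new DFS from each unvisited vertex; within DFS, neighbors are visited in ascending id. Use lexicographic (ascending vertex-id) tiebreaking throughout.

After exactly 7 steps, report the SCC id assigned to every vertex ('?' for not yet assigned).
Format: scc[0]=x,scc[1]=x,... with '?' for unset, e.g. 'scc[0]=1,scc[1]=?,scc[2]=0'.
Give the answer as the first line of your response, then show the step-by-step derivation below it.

scc[0]=3,scc[1]=0,scc[2]=0,scc[3]=1,scc[4]=2,scc[5]=4,scc[6]=0

step 1: low=(low[0]=0,low[1]=3,low[2]=3,low[3]=2,low[4]=1,low[5]=?,low[6]=3); scc=(scc[0]=?,scc[1]=?,scc[2]=?,scc[3]=?,scc[4]=?,scc[5]=?,scc[6]=?)
step 2: low=(low[0]=0,low[1]=3,low[2]=3,low[3]=2,low[4]=1,low[5]=?,low[6]=3); scc=(scc[0]=?,scc[1]=?,scc[2]=?,scc[3]=?,scc[4]=?,scc[5]=?,scc[6]=?)
step 3: low=(low[0]=0,low[1]=3,low[2]=3,low[3]=2,low[4]=1,low[5]=?,low[6]=3); scc=(scc[0]=?,scc[1]=0,scc[2]=0,scc[3]=?,scc[4]=?,scc[5]=?,scc[6]=0)
step 4: low=(low[0]=0,low[1]=3,low[2]=3,low[3]=2,low[4]=1,low[5]=?,low[6]=3); scc=(scc[0]=?,scc[1]=0,scc[2]=0,scc[3]=1,scc[4]=?,scc[5]=?,scc[6]=0)
step 5: low=(low[0]=0,low[1]=3,low[2]=3,low[3]=2,low[4]=1,low[5]=?,low[6]=3); scc=(scc[0]=?,scc[1]=0,scc[2]=0,scc[3]=1,scc[4]=2,scc[5]=?,scc[6]=0)
step 6: low=(low[0]=0,low[1]=3,low[2]=3,low[3]=2,low[4]=1,low[5]=?,low[6]=3); scc=(scc[0]=3,scc[1]=0,scc[2]=0,scc[3]=1,scc[4]=2,scc[5]=?,scc[6]=0)
step 7: low=(low[0]=0,low[1]=3,low[2]=3,low[3]=2,low[4]=1,low[5]=6,low[6]=3); scc=(scc[0]=3,scc[1]=0,scc[2]=0,scc[3]=1,scc[4]=2,scc[5]=4,scc[6]=0)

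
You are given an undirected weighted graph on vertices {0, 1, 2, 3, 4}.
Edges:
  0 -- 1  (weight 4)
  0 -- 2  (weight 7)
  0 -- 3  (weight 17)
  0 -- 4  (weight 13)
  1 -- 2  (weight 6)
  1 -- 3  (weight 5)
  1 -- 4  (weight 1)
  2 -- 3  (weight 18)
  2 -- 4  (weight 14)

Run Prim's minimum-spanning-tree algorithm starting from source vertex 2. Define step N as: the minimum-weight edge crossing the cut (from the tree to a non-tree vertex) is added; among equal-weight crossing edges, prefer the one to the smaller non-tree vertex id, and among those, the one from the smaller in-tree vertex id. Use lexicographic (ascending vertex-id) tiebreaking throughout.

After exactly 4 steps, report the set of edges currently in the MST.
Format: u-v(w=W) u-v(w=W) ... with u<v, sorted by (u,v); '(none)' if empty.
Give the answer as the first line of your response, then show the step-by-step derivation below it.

0-1(w=4) 1-2(w=6) 1-3(w=5) 1-4(w=1)

step 1: add edge 1-2 (w=6); MST = {1-2(w=6)}
step 2: add edge 1-4 (w=1); MST = {1-2(w=6) 1-4(w=1)}
step 3: add edge 0-1 (w=4); MST = {0-1(w=4) 1-2(w=6) 1-4(w=1)}
step 4: add edge 1-3 (w=5); MST = {0-1(w=4) 1-2(w=6) 1-3(w=5) 1-4(w=1)}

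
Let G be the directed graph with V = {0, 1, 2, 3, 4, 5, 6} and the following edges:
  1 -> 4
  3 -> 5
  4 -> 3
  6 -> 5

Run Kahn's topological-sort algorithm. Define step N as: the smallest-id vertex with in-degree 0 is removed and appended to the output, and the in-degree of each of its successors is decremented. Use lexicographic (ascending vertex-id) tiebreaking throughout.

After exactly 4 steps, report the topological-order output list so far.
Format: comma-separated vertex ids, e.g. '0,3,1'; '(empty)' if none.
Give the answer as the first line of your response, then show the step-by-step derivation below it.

0,1,2,4

step 1: output 0; order=[0]; indeg=(0,0,0,1,1,2,0)
step 2: output 1; order=[0,1]; indeg=(0,0,0,1,0,2,0)
step 3: output 2; order=[0,1,2]; indeg=(0,0,0,1,0,2,0)
step 4: output 4; order=[0,1,2,4]; indeg=(0,0,0,0,0,2,0)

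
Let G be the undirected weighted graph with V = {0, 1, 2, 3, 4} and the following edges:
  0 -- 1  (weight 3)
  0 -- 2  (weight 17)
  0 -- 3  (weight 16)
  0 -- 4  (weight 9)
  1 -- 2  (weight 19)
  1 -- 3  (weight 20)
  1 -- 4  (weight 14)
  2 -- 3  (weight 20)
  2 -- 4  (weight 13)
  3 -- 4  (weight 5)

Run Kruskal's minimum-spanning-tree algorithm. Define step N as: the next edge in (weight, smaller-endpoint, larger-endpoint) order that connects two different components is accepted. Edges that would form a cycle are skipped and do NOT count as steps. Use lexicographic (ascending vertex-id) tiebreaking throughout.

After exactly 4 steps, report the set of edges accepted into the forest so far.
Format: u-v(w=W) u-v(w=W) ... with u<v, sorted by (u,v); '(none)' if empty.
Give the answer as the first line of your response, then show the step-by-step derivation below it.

0-1(w=3) 0-4(w=9) 2-4(w=13) 3-4(w=5)

step 1: add edge 0-1 (w=3); MST = {0-1(w=3)}
step 2: add edge 3-4 (w=5); MST = {0-1(w=3) 3-4(w=5)}
step 3: add edge 0-4 (w=9); MST = {0-1(w=3) 0-4(w=9) 3-4(w=5)}
step 4: add edge 2-4 (w=13); MST = {0-1(w=3) 0-4(w=9) 2-4(w=13) 3-4(w=5)}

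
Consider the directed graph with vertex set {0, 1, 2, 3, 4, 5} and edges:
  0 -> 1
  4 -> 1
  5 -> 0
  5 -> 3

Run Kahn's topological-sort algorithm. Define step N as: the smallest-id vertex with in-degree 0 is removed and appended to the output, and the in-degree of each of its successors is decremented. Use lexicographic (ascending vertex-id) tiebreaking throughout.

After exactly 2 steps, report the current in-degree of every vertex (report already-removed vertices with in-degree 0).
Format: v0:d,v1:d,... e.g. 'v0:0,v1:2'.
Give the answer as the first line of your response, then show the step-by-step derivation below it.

v0:1,v1:1,v2:0,v3:1,v4:0,v5:0

step 1: output 2; order=[2]; indeg=(1,2,0,1,0,0)
step 2: output 4; order=[2,4]; indeg=(1,1,0,1,0,0)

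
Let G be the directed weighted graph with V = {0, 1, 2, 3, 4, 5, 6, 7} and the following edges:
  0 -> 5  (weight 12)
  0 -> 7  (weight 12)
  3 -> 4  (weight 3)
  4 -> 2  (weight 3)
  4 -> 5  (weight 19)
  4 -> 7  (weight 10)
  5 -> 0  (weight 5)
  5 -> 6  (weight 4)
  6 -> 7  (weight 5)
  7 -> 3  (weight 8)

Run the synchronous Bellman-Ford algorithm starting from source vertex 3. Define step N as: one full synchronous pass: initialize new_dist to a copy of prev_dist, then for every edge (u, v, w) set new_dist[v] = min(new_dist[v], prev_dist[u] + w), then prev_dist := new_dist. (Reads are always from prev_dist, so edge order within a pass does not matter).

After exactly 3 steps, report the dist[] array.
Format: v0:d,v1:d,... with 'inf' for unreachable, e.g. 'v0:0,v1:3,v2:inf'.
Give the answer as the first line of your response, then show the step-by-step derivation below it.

v0:27,v1:inf,v2:6,v3:0,v4:3,v5:22,v6:26,v7:13

step 1: dist = v0:inf,v1:inf,v2:inf,v3:0,v4:3,v5:inf,v6:inf,v7:inf
step 2: dist = v0:inf,v1:inf,v2:6,v3:0,v4:3,v5:22,v6:inf,v7:13
step 3: dist = v0:27,v1:inf,v2:6,v3:0,v4:3,v5:22,v6:26,v7:13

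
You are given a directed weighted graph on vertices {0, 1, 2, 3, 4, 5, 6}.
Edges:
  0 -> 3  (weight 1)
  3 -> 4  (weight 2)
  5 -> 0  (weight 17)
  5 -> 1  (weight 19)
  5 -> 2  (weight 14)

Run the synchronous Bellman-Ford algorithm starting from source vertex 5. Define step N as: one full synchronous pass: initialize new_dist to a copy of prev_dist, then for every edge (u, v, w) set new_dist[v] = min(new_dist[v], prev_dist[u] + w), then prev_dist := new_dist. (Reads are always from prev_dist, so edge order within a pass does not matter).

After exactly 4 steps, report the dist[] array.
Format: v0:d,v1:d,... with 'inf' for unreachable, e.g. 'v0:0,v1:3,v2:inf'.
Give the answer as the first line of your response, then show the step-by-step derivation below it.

v0:17,v1:19,v2:14,v3:18,v4:20,v5:0,v6:inf

step 1: dist = v0:17,v1:19,v2:14,v3:inf,v4:inf,v5:0,v6:inf
step 2: dist = v0:17,v1:19,v2:14,v3:18,v4:inf,v5:0,v6:inf
step 3: dist = v0:17,v1:19,v2:14,v3:18,v4:20,v5:0,v6:inf
step 4: dist = v0:17,v1:19,v2:14,v3:18,v4:20,v5:0,v6:inf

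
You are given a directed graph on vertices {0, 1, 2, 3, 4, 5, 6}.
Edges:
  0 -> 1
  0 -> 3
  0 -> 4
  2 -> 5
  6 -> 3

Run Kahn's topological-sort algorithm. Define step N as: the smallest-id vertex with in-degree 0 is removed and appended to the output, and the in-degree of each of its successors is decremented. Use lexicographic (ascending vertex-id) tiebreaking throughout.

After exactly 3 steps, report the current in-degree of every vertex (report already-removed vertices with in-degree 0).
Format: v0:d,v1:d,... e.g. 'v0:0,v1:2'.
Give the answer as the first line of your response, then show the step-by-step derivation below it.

v0:0,v1:0,v2:0,v3:1,v4:0,v5:0,v6:0

step 1: output 0; order=[0]; indeg=(0,0,0,1,0,1,0)
step 2: output 1; order=[0,1]; indeg=(0,0,0,1,0,1,0)
step 3: output 2; order=[0,1,2]; indeg=(0,0,0,1,0,0,0)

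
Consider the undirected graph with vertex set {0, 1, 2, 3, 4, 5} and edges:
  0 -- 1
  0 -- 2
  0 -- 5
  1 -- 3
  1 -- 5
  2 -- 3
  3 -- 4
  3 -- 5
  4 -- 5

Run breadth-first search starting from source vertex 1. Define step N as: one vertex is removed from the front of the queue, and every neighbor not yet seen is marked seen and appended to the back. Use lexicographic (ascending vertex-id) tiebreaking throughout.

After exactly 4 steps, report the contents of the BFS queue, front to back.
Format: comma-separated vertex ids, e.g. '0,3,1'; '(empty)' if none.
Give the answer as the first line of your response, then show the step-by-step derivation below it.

2,4

step 1: dequeue 1; queue=[0,3,5]; order=1
step 2: dequeue 0; queue=[3,5,2]; order=1,0
step 3: dequeue 3; queue=[5,2,4]; order=1,0,3
step 4: dequeue 5; queue=[2,4]; order=1,0,3,5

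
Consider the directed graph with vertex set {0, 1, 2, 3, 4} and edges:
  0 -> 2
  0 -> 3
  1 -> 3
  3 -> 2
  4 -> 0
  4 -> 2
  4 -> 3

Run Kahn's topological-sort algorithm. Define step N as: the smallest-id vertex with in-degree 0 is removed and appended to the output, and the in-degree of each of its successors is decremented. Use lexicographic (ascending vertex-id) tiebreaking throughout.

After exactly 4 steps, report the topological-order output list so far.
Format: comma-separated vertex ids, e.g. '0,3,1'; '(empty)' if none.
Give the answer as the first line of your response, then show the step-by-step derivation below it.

1,4,0,3

step 1: output 1; order=[1]; indeg=(1,0,3,2,0)
step 2: output 4; order=[1,4]; indeg=(0,0,2,1,0)
step 3: output 0; order=[1,4,0]; indeg=(0,0,1,0,0)
step 4: output 3; order=[1,4,0,3]; indeg=(0,0,0,0,0)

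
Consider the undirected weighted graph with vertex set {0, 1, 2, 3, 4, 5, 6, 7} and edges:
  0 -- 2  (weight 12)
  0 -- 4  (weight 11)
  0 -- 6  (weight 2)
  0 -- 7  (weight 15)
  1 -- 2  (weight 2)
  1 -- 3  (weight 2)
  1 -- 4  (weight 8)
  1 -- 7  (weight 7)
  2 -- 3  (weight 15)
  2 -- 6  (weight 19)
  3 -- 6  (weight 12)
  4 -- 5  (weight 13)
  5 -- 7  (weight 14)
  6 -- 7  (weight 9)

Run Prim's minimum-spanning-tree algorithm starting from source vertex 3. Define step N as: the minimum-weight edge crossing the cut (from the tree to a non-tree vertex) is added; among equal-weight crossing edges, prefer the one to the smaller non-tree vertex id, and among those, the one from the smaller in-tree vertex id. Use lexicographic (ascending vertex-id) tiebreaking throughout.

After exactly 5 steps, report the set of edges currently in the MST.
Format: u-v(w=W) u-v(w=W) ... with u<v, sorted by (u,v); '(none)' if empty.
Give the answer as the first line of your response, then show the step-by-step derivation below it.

1-2(w=2) 1-3(w=2) 1-4(w=8) 1-7(w=7) 6-7(w=9)

step 1: add edge 1-3 (w=2); MST = {1-3(w=2)}
step 2: add edge 1-2 (w=2); MST = {1-2(w=2) 1-3(w=2)}
step 3: add edge 1-7 (w=7); MST = {1-2(w=2) 1-3(w=2) 1-7(w=7)}
step 4: add edge 1-4 (w=8); MST = {1-2(w=2) 1-3(w=2) 1-4(w=8) 1-7(w=7)}
step 5: add edge 6-7 (w=9); MST = {1-2(w=2) 1-3(w=2) 1-4(w=8) 1-7(w=7) 6-7(w=9)}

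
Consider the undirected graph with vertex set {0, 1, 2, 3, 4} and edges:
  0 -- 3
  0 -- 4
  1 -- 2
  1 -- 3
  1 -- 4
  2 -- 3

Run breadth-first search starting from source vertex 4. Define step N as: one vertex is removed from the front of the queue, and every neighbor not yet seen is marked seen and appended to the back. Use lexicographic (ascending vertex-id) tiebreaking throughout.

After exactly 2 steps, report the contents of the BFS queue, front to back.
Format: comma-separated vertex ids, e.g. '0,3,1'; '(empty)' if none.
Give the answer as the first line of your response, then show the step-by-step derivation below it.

1,3

step 1: dequeue 4; queue=[0,1]; order=4
step 2: dequeue 0; queue=[1,3]; order=4,0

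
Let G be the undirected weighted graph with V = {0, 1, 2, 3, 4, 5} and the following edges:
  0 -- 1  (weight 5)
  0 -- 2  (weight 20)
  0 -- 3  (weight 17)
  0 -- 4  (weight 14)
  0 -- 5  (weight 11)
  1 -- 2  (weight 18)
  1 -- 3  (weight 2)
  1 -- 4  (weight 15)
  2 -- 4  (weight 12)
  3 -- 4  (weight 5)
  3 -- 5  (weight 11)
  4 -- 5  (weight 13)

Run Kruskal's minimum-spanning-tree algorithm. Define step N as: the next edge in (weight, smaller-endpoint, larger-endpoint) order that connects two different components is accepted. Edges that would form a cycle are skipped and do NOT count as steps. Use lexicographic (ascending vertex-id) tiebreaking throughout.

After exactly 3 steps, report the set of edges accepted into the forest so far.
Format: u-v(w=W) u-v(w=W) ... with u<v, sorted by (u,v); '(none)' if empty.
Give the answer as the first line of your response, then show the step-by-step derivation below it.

0-1(w=5) 1-3(w=2) 3-4(w=5)

step 1: add edge 1-3 (w=2); MST = {1-3(w=2)}
step 2: add edge 0-1 (w=5); MST = {0-1(w=5) 1-3(w=2)}
step 3: add edge 3-4 (w=5); MST = {0-1(w=5) 1-3(w=2) 3-4(w=5)}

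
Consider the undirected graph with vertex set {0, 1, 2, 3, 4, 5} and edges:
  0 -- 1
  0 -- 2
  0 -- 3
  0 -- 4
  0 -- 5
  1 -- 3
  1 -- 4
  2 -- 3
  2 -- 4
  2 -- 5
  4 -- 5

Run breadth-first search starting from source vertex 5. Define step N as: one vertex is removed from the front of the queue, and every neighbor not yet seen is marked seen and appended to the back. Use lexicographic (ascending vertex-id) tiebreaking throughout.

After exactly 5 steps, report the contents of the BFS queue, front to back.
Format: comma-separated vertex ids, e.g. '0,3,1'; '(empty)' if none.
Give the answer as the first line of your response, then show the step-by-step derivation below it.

3

step 1: dequeue 5; queue=[0,2,4]; order=5
step 2: dequeue 0; queue=[2,4,1,3]; order=5,0
step 3: dequeue 2; queue=[4,1,3]; order=5,0,2
step 4: dequeue 4; queue=[1,3]; order=5,0,2,4
step 5: dequeue 1; queue=[3]; order=5,0,2,4,1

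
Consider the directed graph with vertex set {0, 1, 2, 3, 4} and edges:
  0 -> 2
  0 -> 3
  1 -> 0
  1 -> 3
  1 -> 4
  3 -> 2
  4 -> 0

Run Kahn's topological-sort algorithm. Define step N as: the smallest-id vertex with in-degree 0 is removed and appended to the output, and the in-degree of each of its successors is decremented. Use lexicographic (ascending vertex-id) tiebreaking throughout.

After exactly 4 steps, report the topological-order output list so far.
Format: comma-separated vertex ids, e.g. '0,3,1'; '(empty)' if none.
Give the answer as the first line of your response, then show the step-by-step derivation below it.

1,4,0,3

step 1: output 1; order=[1]; indeg=(1,0,2,1,0)
step 2: output 4; order=[1,4]; indeg=(0,0,2,1,0)
step 3: output 0; order=[1,4,0]; indeg=(0,0,1,0,0)
step 4: output 3; order=[1,4,0,3]; indeg=(0,0,0,0,0)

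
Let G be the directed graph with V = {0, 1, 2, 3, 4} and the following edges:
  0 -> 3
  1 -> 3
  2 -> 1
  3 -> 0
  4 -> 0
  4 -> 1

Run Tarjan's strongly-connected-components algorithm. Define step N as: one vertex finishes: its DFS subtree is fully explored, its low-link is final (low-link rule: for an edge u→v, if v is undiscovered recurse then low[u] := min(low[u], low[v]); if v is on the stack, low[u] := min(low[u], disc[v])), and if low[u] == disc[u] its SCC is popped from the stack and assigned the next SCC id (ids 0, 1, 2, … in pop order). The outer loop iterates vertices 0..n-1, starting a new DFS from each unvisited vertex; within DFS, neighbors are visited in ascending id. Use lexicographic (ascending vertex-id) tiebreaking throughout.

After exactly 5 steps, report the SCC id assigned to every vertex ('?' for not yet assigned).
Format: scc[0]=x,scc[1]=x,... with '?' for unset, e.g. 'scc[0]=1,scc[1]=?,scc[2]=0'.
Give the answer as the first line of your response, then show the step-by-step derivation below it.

scc[0]=0,scc[1]=1,scc[2]=2,scc[3]=0,scc[4]=3

step 1: low=(low[0]=0,low[1]=?,low[2]=?,low[3]=0,low[4]=?); scc=(scc[0]=?,scc[1]=?,scc[2]=?,scc[3]=?,scc[4]=?)
step 2: low=(low[0]=0,low[1]=?,low[2]=?,low[3]=0,low[4]=?); scc=(scc[0]=0,scc[1]=?,scc[2]=?,scc[3]=0,scc[4]=?)
step 3: low=(low[0]=0,low[1]=2,low[2]=?,low[3]=0,low[4]=?); scc=(scc[0]=0,scc[1]=1,scc[2]=?,scc[3]=0,scc[4]=?)
step 4: low=(low[0]=0,low[1]=2,low[2]=3,low[3]=0,low[4]=?); scc=(scc[0]=0,scc[1]=1,scc[2]=2,scc[3]=0,scc[4]=?)
step 5: low=(low[0]=0,low[1]=2,low[2]=3,low[3]=0,low[4]=4); scc=(scc[0]=0,scc[1]=1,scc[2]=2,scc[3]=0,scc[4]=3)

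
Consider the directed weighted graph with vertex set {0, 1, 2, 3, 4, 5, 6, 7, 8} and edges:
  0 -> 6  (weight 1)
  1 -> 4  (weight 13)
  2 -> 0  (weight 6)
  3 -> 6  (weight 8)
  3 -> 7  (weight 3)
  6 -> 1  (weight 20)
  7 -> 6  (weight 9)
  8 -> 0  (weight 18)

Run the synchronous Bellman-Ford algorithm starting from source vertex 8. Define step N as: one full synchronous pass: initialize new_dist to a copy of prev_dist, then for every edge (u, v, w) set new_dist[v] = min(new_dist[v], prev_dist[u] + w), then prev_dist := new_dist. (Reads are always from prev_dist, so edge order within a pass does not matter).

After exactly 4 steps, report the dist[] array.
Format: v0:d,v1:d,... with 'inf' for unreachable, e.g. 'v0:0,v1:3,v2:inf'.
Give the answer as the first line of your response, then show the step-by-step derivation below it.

v0:18,v1:39,v2:inf,v3:inf,v4:52,v5:inf,v6:19,v7:inf,v8:0

step 1: dist = v0:18,v1:inf,v2:inf,v3:inf,v4:inf,v5:inf,v6:inf,v7:inf,v8:0
step 2: dist = v0:18,v1:inf,v2:inf,v3:inf,v4:inf,v5:inf,v6:19,v7:inf,v8:0
step 3: dist = v0:18,v1:39,v2:inf,v3:inf,v4:inf,v5:inf,v6:19,v7:inf,v8:0
step 4: dist = v0:18,v1:39,v2:inf,v3:inf,v4:52,v5:inf,v6:19,v7:inf,v8:0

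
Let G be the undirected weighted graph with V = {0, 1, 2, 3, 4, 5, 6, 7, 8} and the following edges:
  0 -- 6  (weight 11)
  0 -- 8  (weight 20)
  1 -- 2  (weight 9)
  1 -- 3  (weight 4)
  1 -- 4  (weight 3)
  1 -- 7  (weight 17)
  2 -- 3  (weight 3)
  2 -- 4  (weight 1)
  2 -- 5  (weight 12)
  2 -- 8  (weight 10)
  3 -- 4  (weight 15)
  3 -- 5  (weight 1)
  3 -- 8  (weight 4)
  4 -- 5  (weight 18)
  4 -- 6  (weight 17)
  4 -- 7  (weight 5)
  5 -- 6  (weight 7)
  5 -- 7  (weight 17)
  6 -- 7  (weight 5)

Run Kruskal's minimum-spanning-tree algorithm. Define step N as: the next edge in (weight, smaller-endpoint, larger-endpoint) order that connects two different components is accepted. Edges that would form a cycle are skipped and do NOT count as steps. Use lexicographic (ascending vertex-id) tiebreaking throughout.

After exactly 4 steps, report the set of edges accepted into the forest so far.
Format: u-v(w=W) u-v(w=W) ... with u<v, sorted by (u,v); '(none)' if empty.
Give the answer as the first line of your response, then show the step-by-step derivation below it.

1-4(w=3) 2-3(w=3) 2-4(w=1) 3-5(w=1)

step 1: add edge 2-4 (w=1); MST = {2-4(w=1)}
step 2: add edge 3-5 (w=1); MST = {2-4(w=1) 3-5(w=1)}
step 3: add edge 1-4 (w=3); MST = {1-4(w=3) 2-4(w=1) 3-5(w=1)}
step 4: add edge 2-3 (w=3); MST = {1-4(w=3) 2-3(w=3) 2-4(w=1) 3-5(w=1)}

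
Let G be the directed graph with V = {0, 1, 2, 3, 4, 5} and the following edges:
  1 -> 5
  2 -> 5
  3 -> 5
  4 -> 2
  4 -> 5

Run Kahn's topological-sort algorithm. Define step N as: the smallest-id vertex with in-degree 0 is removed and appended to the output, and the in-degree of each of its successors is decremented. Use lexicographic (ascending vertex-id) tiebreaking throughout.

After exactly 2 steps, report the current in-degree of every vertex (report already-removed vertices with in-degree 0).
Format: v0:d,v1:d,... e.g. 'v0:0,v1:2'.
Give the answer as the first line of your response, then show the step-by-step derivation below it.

v0:0,v1:0,v2:1,v3:0,v4:0,v5:3

step 1: output 0; order=[0]; indeg=(0,0,1,0,0,4)
step 2: output 1; order=[0,1]; indeg=(0,0,1,0,0,3)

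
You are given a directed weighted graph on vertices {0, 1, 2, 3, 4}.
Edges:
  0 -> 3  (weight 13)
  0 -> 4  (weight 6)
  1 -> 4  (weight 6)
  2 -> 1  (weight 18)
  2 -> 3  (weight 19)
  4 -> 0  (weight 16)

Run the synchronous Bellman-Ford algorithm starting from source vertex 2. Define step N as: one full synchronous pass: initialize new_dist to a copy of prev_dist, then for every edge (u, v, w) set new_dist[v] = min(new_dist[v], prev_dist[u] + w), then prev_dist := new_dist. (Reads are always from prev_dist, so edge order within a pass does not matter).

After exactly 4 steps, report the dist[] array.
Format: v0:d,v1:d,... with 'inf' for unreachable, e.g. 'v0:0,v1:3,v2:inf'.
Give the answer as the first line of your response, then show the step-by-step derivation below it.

v0:40,v1:18,v2:0,v3:19,v4:24

step 1: dist = v0:inf,v1:18,v2:0,v3:19,v4:inf
step 2: dist = v0:inf,v1:18,v2:0,v3:19,v4:24
step 3: dist = v0:40,v1:18,v2:0,v3:19,v4:24
step 4: dist = v0:40,v1:18,v2:0,v3:19,v4:24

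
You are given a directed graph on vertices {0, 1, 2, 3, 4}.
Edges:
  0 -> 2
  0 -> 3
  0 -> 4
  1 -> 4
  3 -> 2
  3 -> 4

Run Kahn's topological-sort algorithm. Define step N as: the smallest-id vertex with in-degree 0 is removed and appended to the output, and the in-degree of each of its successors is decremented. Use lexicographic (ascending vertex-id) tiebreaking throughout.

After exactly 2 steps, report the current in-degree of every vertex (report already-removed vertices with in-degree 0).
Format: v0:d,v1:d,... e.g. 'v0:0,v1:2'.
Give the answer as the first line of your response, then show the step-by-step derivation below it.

v0:0,v1:0,v2:1,v3:0,v4:1

step 1: output 0; order=[0]; indeg=(0,0,1,0,2)
step 2: output 1; order=[0,1]; indeg=(0,0,1,0,1)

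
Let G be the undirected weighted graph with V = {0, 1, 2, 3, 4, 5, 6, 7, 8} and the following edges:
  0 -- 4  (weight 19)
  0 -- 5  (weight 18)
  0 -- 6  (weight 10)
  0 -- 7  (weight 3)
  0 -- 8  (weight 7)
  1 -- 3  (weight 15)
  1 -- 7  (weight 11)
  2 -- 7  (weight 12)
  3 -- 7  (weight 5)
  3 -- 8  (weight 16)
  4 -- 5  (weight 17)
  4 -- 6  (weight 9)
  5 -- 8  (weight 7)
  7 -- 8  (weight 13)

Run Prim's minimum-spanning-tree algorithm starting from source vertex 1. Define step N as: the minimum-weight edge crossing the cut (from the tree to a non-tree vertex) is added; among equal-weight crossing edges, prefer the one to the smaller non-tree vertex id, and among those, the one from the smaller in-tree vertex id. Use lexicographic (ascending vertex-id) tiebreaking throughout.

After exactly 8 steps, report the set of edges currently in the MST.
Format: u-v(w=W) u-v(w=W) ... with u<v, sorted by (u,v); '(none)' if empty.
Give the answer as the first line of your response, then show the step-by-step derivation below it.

0-6(w=10) 0-7(w=3) 0-8(w=7) 1-7(w=11) 2-7(w=12) 3-7(w=5) 4-6(w=9) 5-8(w=7)

step 1: add edge 1-7 (w=11); MST = {1-7(w=11)}
step 2: add edge 0-7 (w=3); MST = {0-7(w=3) 1-7(w=11)}
step 3: add edge 3-7 (w=5); MST = {0-7(w=3) 1-7(w=11) 3-7(w=5)}
step 4: add edge 0-8 (w=7); MST = {0-7(w=3) 0-8(w=7) 1-7(w=11) 3-7(w=5)}
step 5: add edge 5-8 (w=7); MST = {0-7(w=3) 0-8(w=7) 1-7(w=11) 3-7(w=5) 5-8(w=7)}
step 6: add edge 0-6 (w=10); MST = {0-6(w=10) 0-7(w=3) 0-8(w=7) 1-7(w=11) 3-7(w=5) 5-8(w=7)}
step 7: add edge 4-6 (w=9); MST = {0-6(w=10) 0-7(w=3) 0-8(w=7) 1-7(w=11) 3-7(w=5) 4-6(w=9) 5-8(w=7)}
step 8: add edge 2-7 (w=12); MST = {0-6(w=10) 0-7(w=3) 0-8(w=7) 1-7(w=11) 2-7(w=12) 3-7(w=5) 4-6(w=9) 5-8(w=7)}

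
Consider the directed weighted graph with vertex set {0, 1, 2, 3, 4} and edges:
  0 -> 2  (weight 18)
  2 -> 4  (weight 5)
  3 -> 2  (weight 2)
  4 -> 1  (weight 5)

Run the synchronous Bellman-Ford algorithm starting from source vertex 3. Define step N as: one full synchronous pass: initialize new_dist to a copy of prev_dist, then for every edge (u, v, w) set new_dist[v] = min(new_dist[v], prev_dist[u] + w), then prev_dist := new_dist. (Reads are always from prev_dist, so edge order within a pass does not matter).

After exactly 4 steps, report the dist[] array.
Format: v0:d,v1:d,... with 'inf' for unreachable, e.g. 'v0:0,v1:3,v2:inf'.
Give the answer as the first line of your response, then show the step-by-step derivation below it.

v0:inf,v1:12,v2:2,v3:0,v4:7

step 1: dist = v0:inf,v1:inf,v2:2,v3:0,v4:inf
step 2: dist = v0:inf,v1:inf,v2:2,v3:0,v4:7
step 3: dist = v0:inf,v1:12,v2:2,v3:0,v4:7
step 4: dist = v0:inf,v1:12,v2:2,v3:0,v4:7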